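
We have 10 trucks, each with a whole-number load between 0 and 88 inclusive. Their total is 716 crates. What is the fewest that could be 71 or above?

Each value short of 71 is at most 70, costing at least 88 − 70 = 18 against the maximum total of 880.
We can afford to lose at most 880 − 716 = 164, so at most ⌊164/18⌋ = 9 fall short, and at least 1 are ≥ 71.
Exactly 1 works: 1 value at 88 and 9 at 70 total 718; lower one of the high values by 2 (still ≥ 71) to hit 716.

1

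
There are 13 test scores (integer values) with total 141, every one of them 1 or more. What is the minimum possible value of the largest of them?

11

The 13 values sum to 141, so their maximum is at least ⌈141/13⌉ = 11.
Achievable: 11 of them at 11 and 2 at 10 total 141.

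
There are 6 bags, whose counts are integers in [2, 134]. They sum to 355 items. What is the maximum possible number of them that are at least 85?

If k of the values are ≥ 85, the total is ≥ 85k + 2(6 − k).
Setting 85k + 2(6 − k) ≤ 355 gives 83k ≤ 343, so k ≤ 4.
k = 4 is achieved by 4 values at 85 and 2 at 2, total 344; add 11 to one value (staying below 85) to reach 355.

4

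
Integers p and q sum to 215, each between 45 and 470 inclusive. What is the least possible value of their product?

7650

For a fixed sum, pq is smallest when p and q are as far apart as possible.
At the endpoint p = 45, q = 215 − 45 = 170, so pq = 45 × 170 = 7650.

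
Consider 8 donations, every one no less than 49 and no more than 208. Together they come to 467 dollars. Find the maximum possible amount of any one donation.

124

To make one donation as large as possible, make the other 7 as small as possible.
The other 7 contribute at least 7 × 49 = 343, leaving at most 467 − 343 = 124.
Since 124 ≤ 208, this is achievable: one at 124 and 7 at 49.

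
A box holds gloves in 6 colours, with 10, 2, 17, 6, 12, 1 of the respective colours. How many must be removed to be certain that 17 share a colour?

In the worst case you take as many as possible of each colour without reaching 17: 10 + 2 + 16 + 6 + 12 + 1 = 47.
The next one must give 17 of some colour, so 47 + 1 = 48.

48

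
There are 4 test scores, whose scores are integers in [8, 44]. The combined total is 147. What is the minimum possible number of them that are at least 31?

Each value short of 31 is at most 30, costing at least 44 − 30 = 14 against the maximum total of 176.
We can afford to lose at most 176 − 147 = 29, so at most ⌊29/14⌋ = 2 fall short, and at least 2 are ≥ 31.
Exactly 2 works: 2 values at 44 and 2 at 30 total 148; lower one of the high values by 1 (still ≥ 31) to hit 147.

2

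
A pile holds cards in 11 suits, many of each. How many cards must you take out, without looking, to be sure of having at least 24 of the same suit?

254

You could draw 23 of every suit without reaching 24 of any — 253 in all.
One more forces 24 of some suit, so 253 + 1 = 254.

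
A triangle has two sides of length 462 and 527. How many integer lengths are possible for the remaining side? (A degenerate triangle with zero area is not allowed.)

923

The triangle inequality gives |462 − 527| < c < 462 + 527, i.e. 65 < c < 989.
So c can be any integer from 66 to 988: 923 values.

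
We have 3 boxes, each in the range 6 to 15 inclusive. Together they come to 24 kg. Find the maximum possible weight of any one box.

12

Maximizing one value means minimizing the remaining 2.
The other 2 contribute at least 2 × 6 = 12, leaving at most 24 − 12 = 12.
Since 12 ≤ 15, this is achievable: one at 12 and 2 at 6.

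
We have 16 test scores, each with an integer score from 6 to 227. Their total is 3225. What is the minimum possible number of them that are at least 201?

Each value short of 201 is at most 200, costing at least 227 − 200 = 27 against the maximum total of 3632.
We can afford to lose at most 3632 − 3225 = 407, so at most ⌊407/27⌋ = 15 fall short, and at least 1 are ≥ 201.
Exactly 1 works: 1 value at 227 and 15 at 200 total 3227; lower one of the high values by 2 (still ≥ 201) to hit 3225.

1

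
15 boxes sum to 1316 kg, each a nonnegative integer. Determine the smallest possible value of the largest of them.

88

The 15 values sum to 1316, so their maximum is at least ⌈1316/15⌉ = 88.
Achievable: 11 of them at 88 and 4 at 87 total 1316.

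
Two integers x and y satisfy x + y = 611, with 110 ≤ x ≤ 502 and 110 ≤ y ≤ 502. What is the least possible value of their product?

55110

Since x + y is fixed, pushing one of them to its bound minimizes the product.
At the endpoint x = 110, y = 611 − 110 = 501, so xy = 110 × 501 = 55110.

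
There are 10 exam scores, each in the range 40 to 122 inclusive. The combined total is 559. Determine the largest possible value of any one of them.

To make one score as large as possible, make the other 9 as small as possible.
The other 9 contribute at least 9 × 40 = 360, leaving at most 559 − 360 = 199.
But each score is capped at 122, so the maximum is 122.
Achievable: one at 122 and the other 9 totalling 437, which fits since 9 × 40 ≤ 437 ≤ 9 × 122.

122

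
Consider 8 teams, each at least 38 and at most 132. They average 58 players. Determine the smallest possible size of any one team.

38

Minimizing one value means maximizing the remaining 7.
The total is 8 × 58 = 464.
The other 7 can take up 7 × 132 = 924 ≥ 464 − 38, so one team can sit at its floor of 38.
Achievable: one at 38 and the other 7 totalling 426, which fits since 7 × 38 ≤ 426 ≤ 7 × 132.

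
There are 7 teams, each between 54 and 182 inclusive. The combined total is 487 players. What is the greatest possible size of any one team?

Maximizing one value means minimizing the remaining 6.
The other 6 contribute at least 6 × 54 = 324, leaving at most 487 − 324 = 163.
Since 163 ≤ 182, this is achievable: one at 163 and 6 at 54.

163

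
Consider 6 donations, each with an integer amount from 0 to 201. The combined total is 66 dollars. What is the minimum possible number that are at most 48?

5

Each value above 48 is at least 49, contributing at least 49 − 0 = 49 above the floor 0.
The sum exceeds the floor total 0 by 66, so at most ⌊66/49⌋ = 1 exceed 48, and at least 5 are ≤ 48.
Exactly 5 works: 5 values at 0 and 1 at 49 total 49; raise one of the low values by 17 (still ≤ 48) to hit 66.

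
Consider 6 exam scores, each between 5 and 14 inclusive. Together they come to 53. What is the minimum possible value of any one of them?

To make one score as small as possible, make the other 5 as large as possible.
The other 5 can take up 5 × 14 = 70 ≥ 53 − 5, so one score can sit at its floor of 5.
Achievable: one at 5 and the other 5 totalling 48, which fits since 5 × 5 ≤ 48 ≤ 5 × 14.

5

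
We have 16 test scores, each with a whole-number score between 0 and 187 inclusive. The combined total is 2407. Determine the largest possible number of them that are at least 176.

13

With k values at 176 or above and the rest at least 0, the sum is at least 0 + 176k.
Since the sum is 2407, we need 176k ≤ 2407, i.e. k ≤ 13.
k = 13 is achieved by 13 values at 176 and 3 at 0, total 2288; add 119 to one value (staying below 176) to reach 2407.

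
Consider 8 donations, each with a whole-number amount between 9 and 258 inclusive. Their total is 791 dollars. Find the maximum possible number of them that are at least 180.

Suppose k of them are at least 180. Those contribute at least 180 each and the other 8 − k at least 9 each.
So the total is at least 180k + 9(8 − k) = 72 + 171k. This must be ≤ 791, giving k ≤ 4.
k = 4 is achieved by 4 values at 180 and 4 at 9, total 756; add 35 to one value (staying below 180) to reach 791.

4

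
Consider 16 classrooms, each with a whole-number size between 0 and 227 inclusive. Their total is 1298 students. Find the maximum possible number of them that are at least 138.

If k of the values are ≥ 138, the total is ≥ 138k + 0(16 − k).
Setting 138k + 0(16 − k) ≤ 1298 gives 138k ≤ 1298, so k ≤ 9.
k = 9 is achieved by 9 values at 138 and 7 at 0, total 1242; add 56 to one value (staying below 138) to reach 1298.

9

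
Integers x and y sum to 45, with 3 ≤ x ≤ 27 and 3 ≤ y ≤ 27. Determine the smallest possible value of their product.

For a fixed sum, xy is smallest when x and y are as far apart as possible.
At the endpoint x = 18, y = 45 − 18 = 27, so xy = 18 × 27 = 486.

486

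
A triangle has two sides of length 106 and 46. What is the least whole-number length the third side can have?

The third side must exceed |106 − 46| = 60.
The smallest integer above 60 is 61.

61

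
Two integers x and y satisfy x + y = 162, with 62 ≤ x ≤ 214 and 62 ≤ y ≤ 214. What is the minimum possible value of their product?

For a fixed sum, xy is smallest when x and y are as far apart as possible.
At the endpoint x = 62, y = 162 − 62 = 100, so xy = 62 × 100 = 6200.

6200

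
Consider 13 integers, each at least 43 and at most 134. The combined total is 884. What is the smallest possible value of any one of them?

43

Minimizing one value means maximizing the remaining 12.
The other 12 can take up 12 × 134 = 1608 ≥ 884 − 43, so one integer can sit at its floor of 43.
Achievable: one at 43 and the other 12 totalling 841, which fits since 12 × 43 ≤ 841 ≤ 12 × 134.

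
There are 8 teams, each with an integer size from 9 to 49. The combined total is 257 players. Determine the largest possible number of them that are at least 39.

6

If k of the values are ≥ 39, the total is ≥ 39k + 9(8 − k).
Setting 39k + 9(8 − k) ≤ 257 gives 30k ≤ 185, so k ≤ 6.
k = 6 is achieved by 6 values at 39 and 2 at 9, total 252; add 5 to one value (staying below 39) to reach 257.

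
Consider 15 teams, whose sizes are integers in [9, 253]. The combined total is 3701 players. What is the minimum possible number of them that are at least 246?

4

Suppose at most 15 − j of them reach 246; then j values are ≤ 245 and the rest ≤ 253.
The total is then ≤ 245·j + 253·(15 − j) = 3795 − 8j. For this to be ≥ 3701 we need j ≤ 11, so at least 15 − 11 = 4 must reach 246.
Exactly 4 works: 4 values at 253 and 11 at 245 total 3707; lower one of the high values by 6 (still ≥ 246) to hit 3701.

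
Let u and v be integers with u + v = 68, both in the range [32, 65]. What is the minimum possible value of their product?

Since u + v is fixed, pushing one of them to its bound minimizes the product.
The extreme feasible split is u = 32, v = 36, giving uv = 1152.

1152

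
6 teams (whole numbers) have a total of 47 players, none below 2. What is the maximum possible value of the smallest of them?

7

The average is 47/6 < 8, so some value is ≤ 7.
Taking 1 copy of 7 and 5 copies of 8 gives exactly 47, so 7 is attained.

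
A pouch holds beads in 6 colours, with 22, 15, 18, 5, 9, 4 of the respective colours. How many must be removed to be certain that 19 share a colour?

In the worst case you take as many as possible of each colour without reaching 19: 18 + 15 + 18 + 5 + 9 + 4 = 69.
The next one must give 19 of some colour, so 69 + 1 = 70.

70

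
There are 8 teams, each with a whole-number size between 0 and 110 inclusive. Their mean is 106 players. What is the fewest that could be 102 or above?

5

The total is 8 × 106 = 848.
If only k of them are at least 102, the other 8 − k are at most 101, so the total is at most k·110 + (8 − k)·101.
This must reach 848, so k·110 + (8 − k)·101 ≥ 848, giving k ≥ 5.
Exactly 5 works: 5 values at 110 and 3 at 101 total 853; lower one of the high values by 5 (still ≥ 102) to hit 848.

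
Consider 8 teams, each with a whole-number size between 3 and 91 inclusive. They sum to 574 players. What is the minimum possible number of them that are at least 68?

2

Each value short of 68 is at most 67, costing at least 91 − 67 = 24 against the maximum total of 728.
We can afford to lose at most 728 − 574 = 154, so at most ⌊154/24⌋ = 6 fall short, and at least 2 are ≥ 68.
Exactly 2 works: 2 values at 91 and 6 at 67 total 584; lower one of the high values by 10 (still ≥ 68) to hit 574.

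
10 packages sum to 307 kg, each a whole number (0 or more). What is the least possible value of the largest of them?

31

The average is 307/10 > 30, so not all 10 can be 30 or less; the largest is ≥ 31.
Equality holds with 7 values of 31 and 3 values of 30.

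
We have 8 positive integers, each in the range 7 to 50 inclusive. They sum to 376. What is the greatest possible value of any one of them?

50

Maximizing one value means minimizing the remaining 7.
The other 7 contribute at least 7 × 7 = 49, leaving at most 376 − 49 = 327.
But each integer is capped at 50, so the maximum is 50.
Achievable: one at 50 and the other 7 totalling 326, which fits since 7 × 7 ≤ 326 ≤ 7 × 50.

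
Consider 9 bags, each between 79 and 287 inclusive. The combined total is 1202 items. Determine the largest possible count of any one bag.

Maximizing one value means minimizing the remaining 8.
The other 8 contribute at least 8 × 79 = 632, leaving at most 1202 − 632 = 570.
But each bag is capped at 287, so the maximum is 287.
Achievable: one at 287 and the other 8 totalling 915, which fits since 8 × 79 ≤ 915 ≤ 8 × 287.

287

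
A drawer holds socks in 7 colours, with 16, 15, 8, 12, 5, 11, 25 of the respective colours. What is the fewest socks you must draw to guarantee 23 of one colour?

In the worst case you take as many as possible of each colour without reaching 23: 16 + 15 + 8 + 12 + 5 + 11 + 22 = 89.
The next one must give 23 of some colour, so 89 + 1 = 90.

90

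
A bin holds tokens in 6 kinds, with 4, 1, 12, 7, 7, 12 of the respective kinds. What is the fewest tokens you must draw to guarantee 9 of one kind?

In the worst case you take as many as possible of each kind without reaching 9: 4 + 1 + 8 + 7 + 7 + 8 = 35.
The next one must give 9 of some kind, so 35 + 1 = 36.

36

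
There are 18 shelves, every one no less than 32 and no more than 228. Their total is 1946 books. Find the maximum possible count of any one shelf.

Maximizing one value means minimizing the remaining 17.
The other 17 contribute at least 17 × 32 = 544, leaving at most 1946 − 544 = 1402.
But each shelf is capped at 228, so the maximum is 228.
Achievable: one at 228 and the other 17 totalling 1718, which fits since 17 × 32 ≤ 1718 ≤ 17 × 228.

228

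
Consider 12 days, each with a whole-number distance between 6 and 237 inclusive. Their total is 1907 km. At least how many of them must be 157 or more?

If only k of them are at least 157, the other 12 − k are at most 156, so the total is at most k·237 + (12 − k)·156.
This must reach 1907, so k·237 + (12 − k)·156 ≥ 1907, giving k ≥ 1.
Exactly 1 works: 1 value at 237 and 11 at 156 total 1953; lower one of the high values by 46 (still ≥ 157) to hit 1907.

1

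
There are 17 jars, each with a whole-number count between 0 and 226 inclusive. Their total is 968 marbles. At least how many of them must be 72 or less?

If only k of them are at most 72, the other 17 − k are at least 73, so the total is at least (17 − k)·73 + k·0.
This is ≤ 968, so (17 − k)·73 + 0k ≤ 968, which gives k ≥ 4.
Exactly 4 works: 4 values at 0 and 13 at 73 total 949; raise one of the low values by 19 (still ≤ 72) to hit 968.

4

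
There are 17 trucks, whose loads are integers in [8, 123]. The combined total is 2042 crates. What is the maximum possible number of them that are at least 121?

16

If k of the values are ≥ 121, the total is ≥ 121k + 8(17 − k).
Setting 121k + 8(17 − k) ≤ 2042 gives 113k ≤ 1906, so k ≤ 16.
k = 16 is achieved by 16 values at 121 and 1 at 8, total 1944; add 98 to one value (staying below 121) to reach 2042.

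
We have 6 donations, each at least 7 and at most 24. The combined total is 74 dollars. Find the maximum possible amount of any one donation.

To make one donation as large as possible, make the other 5 as small as possible.
The other 5 contribute at least 5 × 7 = 35, leaving at most 74 − 35 = 39.
But each donation is capped at 24, so the maximum is 24.
Achievable: one at 24 and the other 5 totalling 50, which fits since 5 × 7 ≤ 50 ≤ 5 × 24.

24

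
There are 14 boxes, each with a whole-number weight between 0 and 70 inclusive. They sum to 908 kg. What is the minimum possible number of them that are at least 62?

Suppose at most 14 − j of them reach 62; then j values are ≤ 61 and the rest ≤ 70.
The total is then ≤ 61·j + 70·(14 − j) = 980 − 9j. For this to be ≥ 908 we need j ≤ 8, so at least 14 − 8 = 6 must reach 62.
Exactly 6 works: 6 values at 70 and 8 at 61 total 908.

6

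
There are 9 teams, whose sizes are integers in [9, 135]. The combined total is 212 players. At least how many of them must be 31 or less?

4

Let j be the number exceeding 31. Then the total is ≥ 32·j + 9·(9 − j) = 81 + 23j.
So 23j ≤ 131 and j ≤ 5; hence at least 9 − 5 = 4 are ≤ 31.
Exactly 4 works: 4 values at 9 and 5 at 32 total 196; raise one of the low values by 16 (still ≤ 31) to hit 212.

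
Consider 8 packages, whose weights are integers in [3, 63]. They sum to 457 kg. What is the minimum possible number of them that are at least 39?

If only k of them are at least 39, the other 8 − k are at most 38, so the total is at most k·63 + (8 − k)·38.
This must reach 457, so k·63 + (8 − k)·38 ≥ 457, giving k ≥ 7.
Exactly 7 works: 7 values at 63 and 1 at 38 total 479; lower one of the high values by 22 (still ≥ 39) to hit 457.

7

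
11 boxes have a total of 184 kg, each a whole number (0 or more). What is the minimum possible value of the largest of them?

Some value must be at least ⌈184/11⌉ = 17, since 11 × 16 = 176 < 184.
Equality holds with 8 values of 17 and 3 values of 16.

17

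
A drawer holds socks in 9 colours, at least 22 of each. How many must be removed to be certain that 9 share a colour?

You could draw 8 of every colour without reaching 9 of any — 72 in all.
One more forces 9 of some colour, so 72 + 1 = 73.

73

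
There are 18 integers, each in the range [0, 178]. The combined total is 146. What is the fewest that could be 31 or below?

14

Each value above 31 is at least 32, contributing at least 32 − 0 = 32 above the floor 0.
The sum exceeds the floor total 0 by 146, so at most ⌊146/32⌋ = 4 exceed 31, and at least 14 are ≤ 31.
Exactly 14 works: 14 values at 0 and 4 at 32 total 128; raise one of the low values by 18 (still ≤ 31) to hit 146.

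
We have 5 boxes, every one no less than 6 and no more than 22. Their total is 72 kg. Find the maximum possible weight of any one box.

22

To make one box as large as possible, make the other 4 as small as possible.
The other 4 contribute at least 4 × 6 = 24, leaving at most 72 − 24 = 48.
But each box is capped at 22, so the maximum is 22.
Achievable: one at 22 and the other 4 totalling 50, which fits since 4 × 6 ≤ 50 ≤ 4 × 22.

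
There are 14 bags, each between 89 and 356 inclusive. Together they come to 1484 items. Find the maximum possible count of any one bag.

327

To make one bag as large as possible, make the other 13 as small as possible.
The other 13 contribute at least 13 × 89 = 1157, leaving at most 1484 − 1157 = 327.
Since 327 ≤ 356, this is achievable: one at 327 and 13 at 89.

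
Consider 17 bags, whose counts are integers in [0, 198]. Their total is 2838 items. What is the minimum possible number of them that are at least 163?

3

Suppose at most 17 − j of them reach 163; then j values are ≤ 162 and the rest ≤ 198.
The total is then ≤ 162·j + 198·(17 − j) = 3366 − 36j. For this to be ≥ 2838 we need j ≤ 14, so at least 17 − 14 = 3 must reach 163.
Exactly 3 works: 3 values at 198 and 14 at 162 total 2862; lower one of the high values by 24 (still ≥ 163) to hit 2838.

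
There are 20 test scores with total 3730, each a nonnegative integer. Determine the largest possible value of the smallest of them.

186

The average is 3730/20 < 187, so some value is ≤ 186.
Achievable: 10 of them at 186 and 10 at 187 total 3730.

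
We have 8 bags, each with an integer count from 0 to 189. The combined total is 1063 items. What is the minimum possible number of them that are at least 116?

2

If only k of them are at least 116, the other 8 − k are at most 115, so the total is at most k·189 + (8 − k)·115.
This must reach 1063, so k·189 + (8 − k)·115 ≥ 1063, giving k ≥ 2.
Exactly 2 works: 2 values at 189 and 6 at 115 total 1068; lower one of the high values by 5 (still ≥ 116) to hit 1063.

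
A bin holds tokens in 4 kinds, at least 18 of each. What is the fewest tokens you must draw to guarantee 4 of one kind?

13

In the worst case you draw 3 of each of the 4 kinds: 4 × 3 = 12.
One more forces 4 of some kind, so 12 + 1 = 13.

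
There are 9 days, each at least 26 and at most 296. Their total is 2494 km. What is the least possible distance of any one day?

Minimizing one value means maximizing the remaining 8.
The other 8 contribute at most 8 × 296 = 2368, leaving at least 2494 − 2368 = 126.
Since 126 ≥ 26, this is achievable: one at 126 and 8 at 296.

126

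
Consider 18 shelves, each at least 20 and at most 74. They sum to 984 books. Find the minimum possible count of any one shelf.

Minimizing one value means maximizing the remaining 17.
The other 17 can take up 17 × 74 = 1258 ≥ 984 − 20, so one shelf can sit at its floor of 20.
Achievable: one at 20 and the other 17 totalling 964, which fits since 17 × 20 ≤ 964 ≤ 17 × 74.

20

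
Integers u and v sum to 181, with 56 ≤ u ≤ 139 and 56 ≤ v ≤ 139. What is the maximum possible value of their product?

With u + v fixed, uv peaks when the two are closest together.
Taking u = 90 and v = 91 (both in [56, 139]) gives uv = 8190.

8190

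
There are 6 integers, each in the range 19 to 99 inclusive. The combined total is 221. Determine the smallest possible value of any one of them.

Minimizing one value means maximizing the remaining 5.
The other 5 can take up 5 × 99 = 495 ≥ 221 − 19, so one integer can sit at its floor of 19.
Achievable: one at 19 and the other 5 totalling 202, which fits since 5 × 19 ≤ 202 ≤ 5 × 99.

19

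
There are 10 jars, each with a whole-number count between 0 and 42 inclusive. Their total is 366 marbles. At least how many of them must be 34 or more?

4

If only k of them are at least 34, the other 10 − k are at most 33, so the total is at most k·42 + (10 − k)·33.
This must reach 366, so k·42 + (10 − k)·33 ≥ 366, giving k ≥ 4.
Exactly 4 works: 4 values at 42 and 6 at 33 total 366.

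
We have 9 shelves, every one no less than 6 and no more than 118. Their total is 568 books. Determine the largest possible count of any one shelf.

118

To make one shelf as large as possible, make the other 8 as small as possible.
The other 8 contribute at least 8 × 6 = 48, leaving at most 568 − 48 = 520.
But each shelf is capped at 118, so the maximum is 118.
Achievable: one at 118 and the other 8 totalling 450, which fits since 8 × 6 ≤ 450 ≤ 8 × 118.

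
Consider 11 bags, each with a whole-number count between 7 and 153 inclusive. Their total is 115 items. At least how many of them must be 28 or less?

10

If only k of them are at most 28, the other 11 − k are at least 29, so the total is at least (11 − k)·29 + k·7.
This is ≤ 115, so (11 − k)·29 + 7k ≤ 115, which gives k ≥ 10.
Exactly 10 works: 10 values at 7 and 1 at 29 total 99; raise one of the low values by 16 (still ≤ 28) to hit 115.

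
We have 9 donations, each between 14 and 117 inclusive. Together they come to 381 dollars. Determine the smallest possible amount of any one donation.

To make one donation as small as possible, make the other 8 as large as possible.
The other 8 can take up 8 × 117 = 936 ≥ 381 − 14, so one donation can sit at its floor of 14.
Achievable: one at 14 and the other 8 totalling 367, which fits since 8 × 14 ≤ 367 ≤ 8 × 117.

14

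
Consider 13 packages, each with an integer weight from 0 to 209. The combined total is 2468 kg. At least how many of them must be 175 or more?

Each value short of 175 is at most 174, costing at least 209 − 174 = 35 against the maximum total of 2717.
We can afford to lose at most 2717 − 2468 = 249, so at most ⌊249/35⌋ = 7 fall short, and at least 6 are ≥ 175.
Exactly 6 works: 6 values at 209 and 7 at 174 total 2472; lower one of the high values by 4 (still ≥ 175) to hit 2468.

6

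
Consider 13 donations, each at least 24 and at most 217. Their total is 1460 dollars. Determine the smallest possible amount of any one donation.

Minimizing one value means maximizing the remaining 12.
The other 12 can take up 12 × 217 = 2604 ≥ 1460 − 24, so one donation can sit at its floor of 24.
Achievable: one at 24 and the other 12 totalling 1436, which fits since 12 × 24 ≤ 1436 ≤ 12 × 217.

24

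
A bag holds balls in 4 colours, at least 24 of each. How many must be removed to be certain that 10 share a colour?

37

You could draw 9 of every colour without reaching 10 of any — 36 in all.
One more forces 10 of some colour, so 36 + 1 = 37.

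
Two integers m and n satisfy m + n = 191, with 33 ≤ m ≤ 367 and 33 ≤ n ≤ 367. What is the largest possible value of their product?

With m + n fixed, mn peaks when the two are closest together.
Taking m = 95 and n = 96 (both in [33, 367]) gives mn = 9120.

9120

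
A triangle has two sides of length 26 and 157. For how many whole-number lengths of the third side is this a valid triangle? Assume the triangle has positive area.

51

The triangle inequality gives |26 − 157| < c < 26 + 157, i.e. 131 < c < 183.
So c can be any integer from 132 to 182: 51 values.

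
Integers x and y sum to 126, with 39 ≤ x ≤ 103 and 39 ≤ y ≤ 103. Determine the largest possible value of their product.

3969

xy = x(126 − x) is maximized when x is as near 126/2 as the bounds allow.
Taking x = 63 and y = 63 (both in [39, 103]) gives xy = 3969.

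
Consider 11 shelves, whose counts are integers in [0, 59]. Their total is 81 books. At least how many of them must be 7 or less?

Let j be the number exceeding 7. Then the total is ≥ 8·j + 0·(11 − j) = 0 + 8j.
So 8j ≤ 81 and j ≤ 10; hence at least 11 − 10 = 1 are ≤ 7.
Exactly 1 works: 1 value at 0 and 10 at 8 total 80; raise one of the low values by 1 (still ≤ 7) to hit 81.

1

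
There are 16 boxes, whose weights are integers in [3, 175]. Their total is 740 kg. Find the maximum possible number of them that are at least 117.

6

With k values at 117 or above and the rest at least 3, the sum is at least 48 + 114k.
Since the sum is 740, we need 114k ≤ 692, i.e. k ≤ 6.
k = 6 is achieved by 6 values at 117 and 10 at 3, total 732; add 8 to one value (staying below 117) to reach 740.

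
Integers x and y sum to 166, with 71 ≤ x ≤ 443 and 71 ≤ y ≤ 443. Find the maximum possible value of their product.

For a fixed sum, the product xy is largest when x and y are as close as possible.
Taking x = 83 and y = 83 (both in [71, 443]) gives xy = 6889.

6889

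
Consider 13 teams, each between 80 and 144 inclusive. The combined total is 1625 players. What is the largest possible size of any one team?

144

To make one team as large as possible, make the other 12 as small as possible.
The other 12 contribute at least 12 × 80 = 960, leaving at most 1625 − 960 = 665.
But each team is capped at 144, so the maximum is 144.
Achievable: one at 144 and the other 12 totalling 1481, which fits since 12 × 80 ≤ 1481 ≤ 12 × 144.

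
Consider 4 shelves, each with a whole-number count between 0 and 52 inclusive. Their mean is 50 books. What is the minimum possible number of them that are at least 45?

3

The total is 4 × 50 = 200.
Each value short of 45 is at most 44, costing at least 52 − 44 = 8 against the maximum total of 208.
We can afford to lose at most 208 − 200 = 8, so at most ⌊8/8⌋ = 1 fall short, and at least 3 are ≥ 45.
Exactly 3 works: 3 values at 52 and 1 at 44 total 200.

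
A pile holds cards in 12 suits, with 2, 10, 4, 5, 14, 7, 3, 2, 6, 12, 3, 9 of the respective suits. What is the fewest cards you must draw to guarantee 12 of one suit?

74

In the worst case you take as many as possible of each suit without reaching 12: 2 + 10 + 4 + 5 + 11 + 7 + 3 + 2 + 6 + 11 + 3 + 9 = 73.
The next one must give 12 of some suit, so 73 + 1 = 74.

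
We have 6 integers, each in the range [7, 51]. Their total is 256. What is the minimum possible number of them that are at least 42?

Each value short of 42 is at most 41, costing at least 51 − 41 = 10 against the maximum total of 306.
We can afford to lose at most 306 − 256 = 50, so at most ⌊50/10⌋ = 5 fall short, and at least 1 are ≥ 42.
Exactly 1 works: 1 value at 51 and 5 at 41 total 256.

1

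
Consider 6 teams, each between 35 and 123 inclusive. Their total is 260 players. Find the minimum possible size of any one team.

35

To make one team as small as possible, make the other 5 as large as possible.
The other 5 can take up 5 × 123 = 615 ≥ 260 − 35, so one team can sit at its floor of 35.
Achievable: one at 35 and the other 5 totalling 225, which fits since 5 × 35 ≤ 225 ≤ 5 × 123.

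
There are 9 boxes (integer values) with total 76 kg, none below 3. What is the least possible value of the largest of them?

If every one of the 9 were at most 8, the total would be at most 9 × 8 = 72 < 76.
Achievable: 4 of them at 9 and 5 at 8 total 76.

9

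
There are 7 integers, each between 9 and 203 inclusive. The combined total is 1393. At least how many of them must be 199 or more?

Suppose at most 7 − j of them reach 199; then j values are ≤ 198 and the rest ≤ 203.
The total is then ≤ 198·j + 203·(7 − j) = 1421 − 5j. For this to be ≥ 1393 we need j ≤ 5, so at least 7 − 5 = 2 must reach 199.
Exactly 2 works: 2 values at 203 and 5 at 198 total 1396; lower one of the high values by 3 (still ≥ 199) to hit 1393.

2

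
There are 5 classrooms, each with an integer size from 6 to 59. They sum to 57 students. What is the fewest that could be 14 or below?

2

Each value above 14 is at least 15, contributing at least 15 − 6 = 9 above the floor 6.
The sum exceeds the floor total 30 by 27, so at most ⌊27/9⌋ = 3 exceed 14, and at least 2 are ≤ 14.
Exactly 2 works: 2 values at 6 and 3 at 15 total 57.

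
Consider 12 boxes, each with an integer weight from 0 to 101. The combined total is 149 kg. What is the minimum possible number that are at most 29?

8

Each value above 29 is at least 30, contributing at least 30 − 0 = 30 above the floor 0.
The sum exceeds the floor total 0 by 149, so at most ⌊149/30⌋ = 4 exceed 29, and at least 8 are ≤ 29.
Exactly 8 works: 8 values at 0 and 4 at 30 total 120; raise one of the low values by 29 (still ≤ 29) to hit 149.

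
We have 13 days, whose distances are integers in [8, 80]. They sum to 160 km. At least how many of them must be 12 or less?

2

If only k of them are at most 12, the other 13 − k are at least 13, so the total is at least (13 − k)·13 + k·8.
This is ≤ 160, so (13 − k)·13 + 8k ≤ 160, which gives k ≥ 2.
Exactly 2 works: 2 values at 8 and 11 at 13 total 159; raise one of the low values by 1 (still ≤ 12) to hit 160.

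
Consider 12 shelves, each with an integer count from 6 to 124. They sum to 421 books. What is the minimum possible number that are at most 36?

Let j be the number exceeding 36. Then the total is ≥ 37·j + 6·(12 − j) = 72 + 31j.
So 31j ≤ 349 and j ≤ 11; hence at least 12 − 11 = 1 are ≤ 36.
Exactly 1 works: 1 value at 6 and 11 at 37 total 413; raise one of the low values by 8 (still ≤ 36) to hit 421.

1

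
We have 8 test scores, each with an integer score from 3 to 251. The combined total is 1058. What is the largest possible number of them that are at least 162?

6

Suppose k of them are at least 162. Those contribute at least 162 each and the other 8 − k at least 3 each.
So the total is at least 162k + 3(8 − k) = 24 + 159k. This must be ≤ 1058, giving k ≤ 6.
k = 6 is achieved by 6 values at 162 and 2 at 3, total 978; add 80 to one value (staying below 162) to reach 1058.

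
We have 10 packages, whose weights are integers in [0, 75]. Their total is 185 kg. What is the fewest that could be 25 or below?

Let j be the number exceeding 25. Then the total is ≥ 26·j + 0·(10 − j) = 0 + 26j.
So 26j ≤ 185 and j ≤ 7; hence at least 10 − 7 = 3 are ≤ 25.
Exactly 3 works: 3 values at 0 and 7 at 26 total 182; raise one of the low values by 3 (still ≤ 25) to hit 185.

3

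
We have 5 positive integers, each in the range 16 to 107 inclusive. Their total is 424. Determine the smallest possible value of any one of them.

16

Minimizing one value means maximizing the remaining 4.
The other 4 can take up 4 × 107 = 428 ≥ 424 − 16, so one integer can sit at its floor of 16.
Achievable: one at 16 and the other 4 totalling 408, which fits since 4 × 16 ≤ 408 ≤ 4 × 107.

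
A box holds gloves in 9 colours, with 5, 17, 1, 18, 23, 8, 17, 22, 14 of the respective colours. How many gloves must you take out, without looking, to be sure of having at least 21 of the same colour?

121

In the worst case you take as many as possible of each colour without reaching 21: 5 + 17 + 1 + 18 + 20 + 8 + 17 + 20 + 14 = 120.
The next one must give 21 of some colour, so 120 + 1 = 121.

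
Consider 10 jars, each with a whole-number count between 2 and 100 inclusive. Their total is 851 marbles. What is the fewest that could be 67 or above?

6

Suppose at most 10 − j of them reach 67; then j values are ≤ 66 and the rest ≤ 100.
The total is then ≤ 66·j + 100·(10 − j) = 1000 − 34j. For this to be ≥ 851 we need j ≤ 4, so at least 10 − 4 = 6 must reach 67.
Exactly 6 works: 6 values at 100 and 4 at 66 total 864; lower one of the high values by 13 (still ≥ 67) to hit 851.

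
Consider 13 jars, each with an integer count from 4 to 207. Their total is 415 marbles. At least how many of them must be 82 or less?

Let j be the number exceeding 82. Then the total is ≥ 83·j + 4·(13 − j) = 52 + 79j.
So 79j ≤ 363 and j ≤ 4; hence at least 13 − 4 = 9 are ≤ 82.
Exactly 9 works: 9 values at 4 and 4 at 83 total 368; raise one of the low values by 47 (still ≤ 82) to hit 415.

9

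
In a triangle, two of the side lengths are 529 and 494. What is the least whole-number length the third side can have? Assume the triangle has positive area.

The third side must exceed |529 − 494| = 35.
The smallest integer above 35 is 36.

36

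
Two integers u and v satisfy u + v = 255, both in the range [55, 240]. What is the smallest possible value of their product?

11000

Since u + v is fixed, pushing one of them to its bound minimizes the product.
The extreme feasible split is u = 55, v = 200, giving uv = 11000.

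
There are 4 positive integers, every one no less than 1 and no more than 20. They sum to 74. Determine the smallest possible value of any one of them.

Minimizing one value means maximizing the remaining 3.
The other 3 contribute at most 3 × 20 = 60, leaving at least 74 − 60 = 14.
Since 14 ≥ 1, this is achievable: one at 14 and 3 at 20.

14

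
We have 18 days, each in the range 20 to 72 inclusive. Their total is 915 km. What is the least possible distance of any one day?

20

To make one day as small as possible, make the other 17 as large as possible.
The other 17 can take up 17 × 72 = 1224 ≥ 915 − 20, so one day can sit at its floor of 20.
Achievable: one at 20 and the other 17 totalling 895, which fits since 17 × 20 ≤ 895 ≤ 17 × 72.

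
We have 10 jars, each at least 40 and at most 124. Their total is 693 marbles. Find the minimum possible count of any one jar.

40

Minimizing one value means maximizing the remaining 9.
The other 9 can take up 9 × 124 = 1116 ≥ 693 − 40, so one jar can sit at its floor of 40.
Achievable: one at 40 and the other 9 totalling 653, which fits since 9 × 40 ≤ 653 ≤ 9 × 124.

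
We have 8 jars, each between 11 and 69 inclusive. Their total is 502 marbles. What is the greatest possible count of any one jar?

To make one jar as large as possible, make the other 7 as small as possible.
The other 7 contribute at least 7 × 11 = 77, leaving at most 502 − 77 = 425.
But each jar is capped at 69, so the maximum is 69.
Achievable: one at 69 and the other 7 totalling 433, which fits since 7 × 11 ≤ 433 ≤ 7 × 69.

69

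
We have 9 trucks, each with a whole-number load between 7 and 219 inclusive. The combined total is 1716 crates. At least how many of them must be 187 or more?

2

Suppose at most 9 − j of them reach 187; then j values are ≤ 186 and the rest ≤ 219.
The total is then ≤ 186·j + 219·(9 − j) = 1971 − 33j. For this to be ≥ 1716 we need j ≤ 7, so at least 9 − 7 = 2 must reach 187.
Exactly 2 works: 2 values at 219 and 7 at 186 total 1740; lower one of the high values by 24 (still ≥ 187) to hit 1716.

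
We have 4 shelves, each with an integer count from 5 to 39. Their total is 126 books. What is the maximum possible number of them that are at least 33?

3

Suppose k of them are at least 33. Those contribute at least 33 each and the other 4 − k at least 5 each.
So the total is at least 33k + 5(4 − k) = 20 + 28k. This must be ≤ 126, giving k ≤ 3.
k = 3 is achieved by 3 values at 33 and 1 at 5, total 104; add 22 to one value (staying below 33) to reach 126.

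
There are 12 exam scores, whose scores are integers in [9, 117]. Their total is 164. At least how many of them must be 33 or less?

If only k of them are at most 33, the other 12 − k are at least 34, so the total is at least (12 − k)·34 + k·9.
This is ≤ 164, so (12 − k)·34 + 9k ≤ 164, which gives k ≥ 10.
Exactly 10 works: 10 values at 9 and 2 at 34 total 158; raise one of the low values by 6 (still ≤ 33) to hit 164.

10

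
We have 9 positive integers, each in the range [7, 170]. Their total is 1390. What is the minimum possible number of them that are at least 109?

Each value short of 109 is at most 108, costing at least 170 − 108 = 62 against the maximum total of 1530.
We can afford to lose at most 1530 − 1390 = 140, so at most ⌊140/62⌋ = 2 fall short, and at least 7 are ≥ 109.
Exactly 7 works: 7 values at 170 and 2 at 108 total 1406; lower one of the high values by 16 (still ≥ 109) to hit 1390.

7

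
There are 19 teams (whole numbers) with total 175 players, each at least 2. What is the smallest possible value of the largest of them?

Some value must be at least ⌈175/19⌉ = 10, since 19 × 9 = 171 < 175.
Achievable: 4 of them at 10 and 15 at 9 total 175.

10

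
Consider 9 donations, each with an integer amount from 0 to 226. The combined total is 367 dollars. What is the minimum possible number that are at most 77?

Let j be the number exceeding 77. Then the total is ≥ 78·j + 0·(9 − j) = 0 + 78j.
So 78j ≤ 367 and j ≤ 4; hence at least 9 − 4 = 5 are ≤ 77.
Exactly 5 works: 5 values at 0 and 4 at 78 total 312; raise one of the low values by 55 (still ≤ 77) to hit 367.

5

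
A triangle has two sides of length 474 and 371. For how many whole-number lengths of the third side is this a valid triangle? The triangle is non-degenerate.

The triangle inequality gives |474 − 371| < c < 474 + 371, i.e. 103 < c < 845.
So c can be any integer from 104 to 844: 741 values.

741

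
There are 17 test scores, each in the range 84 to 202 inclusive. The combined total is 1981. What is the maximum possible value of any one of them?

Maximizing one value means minimizing the remaining 16.
The other 16 contribute at least 16 × 84 = 1344, leaving at most 1981 − 1344 = 637.
But each score is capped at 202, so the maximum is 202.
Achievable: one at 202 and the other 16 totalling 1779, which fits since 16 × 84 ≤ 1779 ≤ 16 × 202.

202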